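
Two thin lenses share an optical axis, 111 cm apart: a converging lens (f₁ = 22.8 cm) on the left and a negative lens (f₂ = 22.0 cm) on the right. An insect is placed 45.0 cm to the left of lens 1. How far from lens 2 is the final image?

Lens 1: 1/d_i1 = 1/f₁ − 1/d_o1 = 1/(22.8) − 1/(45.0) = 0.02164, so d_i1 = 46.22 cm.
The intermediate image is 46.22 cm to the right of lens 1, which is 111 − (46.22) = 64.78 cm to the left of lens 2, so d_o2 = +64.78 cm.
Lens 2 is diverging, so f₂ = −22.0 cm.
Lens 2: 1/d_i2 = 1/f₂ − 1/d_o2 = 1/(-22.0) − 1/(64.78) = -0.06089, so d_i2 = -16.4 cm.
The final image is virtual, 16.4 cm to the left of lens 2 (overall magnification ≈ -0.26).

16.4 cm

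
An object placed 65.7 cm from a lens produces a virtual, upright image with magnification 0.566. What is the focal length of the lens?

f = -85.7 cm (diverging)

m = −d_i/d_o ⇒ d_i = −m·d_o = −(+0.566)·(65.7) = -37.19 cm.
1/f = 1/d_o + 1/d_i = 1/(65.7) + 1/(-37.19) = -0.01167, so f = -85.7 cm.
Since f is negative, the lens is diverging.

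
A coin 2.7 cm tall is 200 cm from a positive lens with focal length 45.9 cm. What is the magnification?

1/d_i = 1/f − 1/d_o = 1/(45.90) − 1/(200) = 0.01679, so d_i = 59.57 cm.
m = −d_i/d_o = −(59.57)/(200) = -0.298.
The image is real, inverted and reduced, on the far side of the lens.

m = -0.298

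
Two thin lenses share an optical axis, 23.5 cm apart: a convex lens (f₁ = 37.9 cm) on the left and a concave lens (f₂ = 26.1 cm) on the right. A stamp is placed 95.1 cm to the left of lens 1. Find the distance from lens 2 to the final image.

Lens 1: 1/d_i1 = 1/f₁ − 1/d_o1 = 1/(37.9) − 1/(95.1) = 0.01587, so d_i1 = 63.01 cm.
The intermediate image is 63.01 cm to the right of lens 1, which lies 39.51 cm to the right of lens 2 — a virtual object — so d_o2 = −39.51 cm.
Lens 2 is diverging, so f₂ = −26.1 cm.
Lens 2: 1/d_i2 = 1/f₂ − 1/d_o2 = 1/(-26.1) − 1/(-39.51) = -0.01300, so d_i2 = -76.9 cm.
The final image is virtual, 76.9 cm to the left of lens 2 (overall magnification ≈ 1.3).

76.9 cm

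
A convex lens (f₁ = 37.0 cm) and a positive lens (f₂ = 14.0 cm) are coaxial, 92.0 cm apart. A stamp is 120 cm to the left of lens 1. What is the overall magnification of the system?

m = +0.255

Lens 1: 1/d_i1 = 1/(37.0) − 1/(120) = 0.01869, so d_i1 = 53.49 cm; m₁ = −d_i1/d_o1 = -0.4458.
d_o2 = 92.0 − (53.49) = 38.51 cm.
Lens 2: 1/d_i2 = 1/(14.0) − 1/(38.51) = 0.04546, so d_i2 = 22.00 cm; m₂ = −d_i2/d_o2 = -0.5712.
m = m₁·m₂ = (-0.4458)(-0.5712) = +0.255.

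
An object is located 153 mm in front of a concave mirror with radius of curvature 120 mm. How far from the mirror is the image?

f = R/2 = 120/2 = 60.00 mm.
Mirror equation: 1/q = 1/f − 1/p = 1/(60.00) − 1/(153) = 0.01667 − 0.006536 = 0.01013, so q = 98.7 mm.
The image is real, inverted and reduced, in front of the mirror.

98.7 mm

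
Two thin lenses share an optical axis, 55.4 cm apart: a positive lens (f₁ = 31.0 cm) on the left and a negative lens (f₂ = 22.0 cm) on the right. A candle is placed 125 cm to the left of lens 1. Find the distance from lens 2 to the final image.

Lens 1: 1/d_i1 = 1/f₁ − 1/d_o1 = 1/(31.0) − 1/(125) = 0.02426, so d_i1 = 41.22 cm.
The intermediate image is 41.22 cm to the right of lens 1, which is 55.4 − (41.22) = 14.18 cm to the left of lens 2, so d_o2 = +14.18 cm.
Lens 2 is diverging, so f₂ = −22.0 cm.
Lens 2: 1/d_i2 = 1/f₂ − 1/d_o2 = 1/(-22.0) − 1/(14.18) = -0.1160, so d_i2 = -8.62 cm.
The final image is virtual, 8.62 cm to the left of lens 2 (overall magnification ≈ -0.20).

8.62 cm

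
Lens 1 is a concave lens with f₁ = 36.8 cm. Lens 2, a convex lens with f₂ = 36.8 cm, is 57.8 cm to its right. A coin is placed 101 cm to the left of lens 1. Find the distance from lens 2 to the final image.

Lens 1 is diverging, so f₁ = −36.8 cm.
Lens 1: 1/d_i1 = 1/f₁ − 1/d_o1 = 1/(-36.8) − 1/(101) = -0.03707, so d_i1 = -26.97 cm.
The intermediate image is 26.97 cm to the left of lens 1 (virtual), which is 57.8 − (-26.97) = 84.77 cm to the left of lens 2, so d_o2 = +84.77 cm.
Lens 2: 1/d_i2 = 1/f₂ − 1/d_o2 = 1/(36.8) − 1/(84.77) = 0.01538, so d_i2 = 65.0 cm.
The final image is real, 65.0 cm to the right of lens 2 (overall magnification ≈ -0.20).

65.0 cm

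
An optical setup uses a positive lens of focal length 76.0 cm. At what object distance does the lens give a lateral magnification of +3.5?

54.3 cm

m = −d_i/d_o ⇒ d_i = −m·d_o.
1/f = 1/d_o + 1/d_i = 1/d_o − 1/(m·d_o) = (1 − 1/m)/d_o, so d_o = f(1 − 1/m) = (76.00)(1 − 1/(+3.5)) = 54.3 cm.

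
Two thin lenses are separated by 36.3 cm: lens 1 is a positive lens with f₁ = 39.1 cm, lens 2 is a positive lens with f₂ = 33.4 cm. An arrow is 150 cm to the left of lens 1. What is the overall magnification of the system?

Lens 1: 1/d_i1 = 1/(39.1) − 1/(150) = 0.01891, so d_i1 = 52.89 cm; m₁ = −d_i1/d_o1 = -0.3526.
d_o2 = 36.3 − (52.89) = -16.59 cm (virtual object).
Lens 2: 1/d_i2 = 1/(33.4) − 1/(-16.59) = 0.09022, so d_i2 = 11.08 cm; m₂ = −d_i2/d_o2 = +0.6681.
m = m₁·m₂ = (-0.3526)(+0.6681) = -0.236.

m = -0.236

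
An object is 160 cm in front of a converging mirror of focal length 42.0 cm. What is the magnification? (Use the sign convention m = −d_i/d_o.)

1/d_i = 1/f − 1/d_o = 1/(42.00) − 1/(160) = 0.01756, so d_i = 56.95 cm.
m = −d_i/d_o = −(56.95)/(160) = -0.356.
The image is real, inverted and reduced, in front of the mirror.

m = -0.356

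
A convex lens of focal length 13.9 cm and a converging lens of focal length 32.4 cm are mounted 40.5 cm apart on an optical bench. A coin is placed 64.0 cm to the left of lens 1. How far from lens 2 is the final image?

Lens 1: 1/d_i1 = 1/f₁ − 1/d_o1 = 1/(13.9) − 1/(64.0) = 0.05632, so d_i1 = 17.76 cm.
The intermediate image is 17.76 cm to the right of lens 1, which is 40.5 − (17.76) = 22.74 cm to the left of lens 2, so d_o2 = +22.74 cm.
Lens 2: 1/d_i2 = 1/f₂ − 1/d_o2 = 1/(32.4) − 1/(22.74) = -0.01311, so d_i2 = -76.3 cm.
The final image is virtual, 76.3 cm to the left of lens 2 (overall magnification ≈ -0.93).

76.3 cm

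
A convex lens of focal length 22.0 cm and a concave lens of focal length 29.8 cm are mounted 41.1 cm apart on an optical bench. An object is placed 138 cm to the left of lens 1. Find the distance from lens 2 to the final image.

Lens 1: 1/d_i1 = 1/f₁ − 1/d_o1 = 1/(22.0) − 1/(138) = 0.03821, so d_i1 = 26.17 cm.
The intermediate image is 26.17 cm to the right of lens 1, which is 41.1 − (26.17) = 14.93 cm to the left of lens 2, so d_o2 = +14.93 cm.
Lens 2 is diverging, so f₂ = −29.8 cm.
Lens 2: 1/d_i2 = 1/f₂ − 1/d_o2 = 1/(-29.8) − 1/(14.93) = -0.1005, so d_i2 = -9.95 cm.
The final image is virtual, 9.95 cm to the left of lens 2 (overall magnification ≈ -0.13).

9.95 cm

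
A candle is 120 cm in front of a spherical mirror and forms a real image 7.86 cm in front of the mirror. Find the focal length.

Real image ⇒ d_i = +7.86 cm.
1/f = 1/d_o + 1/d_i = 1/(120) + 1/(7.86) = 0.1356, so f = 7.38 cm.
Since f is positive, the spherical mirror is concave.

f = 7.38 cm (concave)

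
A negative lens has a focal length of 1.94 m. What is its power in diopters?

For a negative lens, f = −1.94 m.
P = 1/f = 1/(-1.94 m) = -0.515 D.

P = -0.515 D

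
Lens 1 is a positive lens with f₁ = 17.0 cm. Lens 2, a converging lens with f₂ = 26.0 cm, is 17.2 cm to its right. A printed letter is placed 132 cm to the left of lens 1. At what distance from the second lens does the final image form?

Lens 1: 1/d_i1 = 1/f₁ − 1/d_o1 = 1/(17.0) − 1/(132) = 0.05125, so d_i1 = 19.51 cm.
The intermediate image is 19.51 cm to the right of lens 1, which lies 2.310 cm to the right of lens 2 — a virtual object — so d_o2 = −2.310 cm.
Lens 2: 1/d_i2 = 1/f₂ − 1/d_o2 = 1/(26.0) − 1/(-2.310) = 0.4714, so d_i2 = 2.12 cm.
The final image is real, 2.12 cm to the right of lens 2 (overall magnification ≈ -0.14).

2.12 cm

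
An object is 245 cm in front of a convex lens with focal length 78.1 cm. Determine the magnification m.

m = -0.468

1/d_i = 1/f − 1/d_o = 1/(78.10) − 1/(245) = 0.008722, so d_i = 114.6 cm.
m = −d_i/d_o = −(114.6)/(245) = -0.468.
The image is real, inverted and reduced, on the far side of the lens.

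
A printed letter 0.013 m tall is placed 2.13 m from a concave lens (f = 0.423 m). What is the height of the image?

0.00215 m

For a concave lens, f = -0.423 m.
1/d_i = 1/f − 1/d_o = 1/(-0.4230) − 1/(2.13) = -2.834, so d_i = -0.3529 m.
m = −d_i/d_o = +0.1657.
|h_i| = |m|·h_o = 0.1657 × 0.013 = 0.00215 m. The image is virtual, upright and reduced, on the same side as the object.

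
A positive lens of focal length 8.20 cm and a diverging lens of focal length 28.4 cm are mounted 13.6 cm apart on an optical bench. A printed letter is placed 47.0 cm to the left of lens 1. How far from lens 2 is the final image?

Lens 1: 1/d_i1 = 1/f₁ − 1/d_o1 = 1/(8.20) − 1/(47.0) = 0.1007, so d_i1 = 9.933 cm.
The intermediate image is 9.933 cm to the right of lens 1, which is 13.6 − (9.933) = 3.667 cm to the left of lens 2, so d_o2 = +3.667 cm.
Lens 2 is diverging, so f₂ = −28.4 cm.
Lens 2: 1/d_i2 = 1/f₂ − 1/d_o2 = 1/(-28.4) − 1/(3.667) = -0.3079, so d_i2 = -3.25 cm.
The final image is virtual, 3.25 cm to the left of lens 2 (overall magnification ≈ -0.19).

3.25 cm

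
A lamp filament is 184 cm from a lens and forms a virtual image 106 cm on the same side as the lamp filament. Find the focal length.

f = -250 cm (diverging)

Virtual image ⇒ d_i = −106 cm.
1/f = 1/d_o + 1/d_i = 1/(184) + 1/(-106) = -0.003999, so f = -250 cm.
Since f is negative, the lens is diverging.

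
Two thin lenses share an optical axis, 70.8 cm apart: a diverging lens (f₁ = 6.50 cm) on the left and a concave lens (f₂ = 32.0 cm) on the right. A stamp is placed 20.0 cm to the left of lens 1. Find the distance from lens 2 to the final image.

Lens 1 is diverging, so f₁ = −6.50 cm.
Lens 1: 1/d_i1 = 1/f₁ − 1/d_o1 = 1/(-6.50) − 1/(20.0) = -0.2038, so d_i1 = -4.906 cm.
The intermediate image is 4.906 cm to the left of lens 1 (virtual), which is 70.8 − (-4.906) = 75.71 cm to the left of lens 2, so d_o2 = +75.71 cm.
Lens 2 is diverging, so f₂ = −32.0 cm.
Lens 2: 1/d_i2 = 1/f₂ − 1/d_o2 = 1/(-32.0) − 1/(75.71) = -0.04446, so d_i2 = -22.5 cm.
The final image is virtual, 22.5 cm to the left of lens 2 (overall magnification ≈ 0.073).

22.5 cm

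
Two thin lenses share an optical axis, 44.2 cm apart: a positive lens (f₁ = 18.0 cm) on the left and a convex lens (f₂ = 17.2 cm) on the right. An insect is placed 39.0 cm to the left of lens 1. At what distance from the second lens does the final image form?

Lens 1: 1/d_i1 = 1/f₁ − 1/d_o1 = 1/(18.0) − 1/(39.0) = 0.02991, so d_i1 = 33.43 cm.
The intermediate image is 33.43 cm to the right of lens 1, which is 44.2 − (33.43) = 10.77 cm to the left of lens 2, so d_o2 = +10.77 cm.
Lens 2: 1/d_i2 = 1/f₂ − 1/d_o2 = 1/(17.2) − 1/(10.77) = -0.03471, so d_i2 = -28.8 cm.
The final image is virtual, 28.8 cm to the left of lens 2 (overall magnification ≈ -2.3).

28.8 cm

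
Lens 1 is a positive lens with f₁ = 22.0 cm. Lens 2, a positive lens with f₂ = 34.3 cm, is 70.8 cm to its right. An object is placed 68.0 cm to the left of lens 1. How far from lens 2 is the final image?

Lens 1: 1/d_i1 = 1/f₁ − 1/d_o1 = 1/(22.0) − 1/(68.0) = 0.03075, so d_i1 = 32.52 cm.
The intermediate image is 32.52 cm to the right of lens 1, which is 70.8 − (32.52) = 38.28 cm to the left of lens 2, so d_o2 = +38.28 cm.
Lens 2: 1/d_i2 = 1/f₂ − 1/d_o2 = 1/(34.3) − 1/(38.28) = 0.003031, so d_i2 = 330 cm.
The final image is real, 330 cm to the right of lens 2 (overall magnification ≈ 4.1).

330 cm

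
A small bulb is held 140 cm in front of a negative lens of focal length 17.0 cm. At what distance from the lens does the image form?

15.2 cm

For a negative lens, f = -17.0 cm.
Lens equation: 1/s_i = 1/f − 1/s_o = 1/(-17.00) − 1/(140) = -0.05882 − 0.007143 = -0.06597, so s_i = -15.2 cm.
The image is virtual, upright and reduced, on the same side as the object.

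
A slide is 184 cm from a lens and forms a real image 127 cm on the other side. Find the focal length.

f = 75.1 cm (converging)

Real image ⇒ d_i = +127 cm.
1/f = 1/d_o + 1/d_i = 1/(184) + 1/(127) = 0.01331, so f = 75.1 cm.
Since f is positive, the lens is converging.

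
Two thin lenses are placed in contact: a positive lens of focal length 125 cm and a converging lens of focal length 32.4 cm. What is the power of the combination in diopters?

P₁ = 1/f₁ = 1/(1.25 m) = +0.8000 D; P₂ = 1/f₂ = 1/(0.324 m) = +3.086 D.
For thin lenses in contact, P = P₁ + P₂ = (+0.8000) + (+3.086) = +3.89 D.

P = +3.89 D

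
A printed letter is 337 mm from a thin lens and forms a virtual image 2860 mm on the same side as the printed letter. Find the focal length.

Virtual image ⇒ d_i = −2860 mm.
1/f = 1/d_o + 1/d_i = 1/(337) + 1/(-2860) = 0.002618, so f = 382 mm.
Since f is positive, the thin lens is converging.

f = 382 mm (converging)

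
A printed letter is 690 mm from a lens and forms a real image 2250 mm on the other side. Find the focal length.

Real image ⇒ d_i = +2250 mm.
1/f = 1/d_o + 1/d_i = 1/(690) + 1/(2250) = 0.001894, so f = 528 mm.
Since f is positive, the lens is converging.

f = 528 mm (converging)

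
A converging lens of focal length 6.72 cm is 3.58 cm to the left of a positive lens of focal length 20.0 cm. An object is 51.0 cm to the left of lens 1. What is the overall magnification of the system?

m = -0.126

Lens 1: 1/d_i1 = 1/(6.72) − 1/(51.0) = 0.1292, so d_i1 = 7.740 cm; m₁ = −d_i1/d_o1 = -0.1518.
d_o2 = 3.58 − (7.740) = -4.160 cm (virtual object).
Lens 2: 1/d_i2 = 1/(20.0) − 1/(-4.160) = 0.2904, so d_i2 = 3.444 cm; m₂ = −d_i2/d_o2 = +0.8278.
m = m₁·m₂ = (-0.1518)(+0.8278) = -0.126.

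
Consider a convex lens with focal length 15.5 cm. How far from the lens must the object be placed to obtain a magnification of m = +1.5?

5.17 cm

m = −d_i/d_o ⇒ d_i = −m·d_o.
1/f = 1/d_o + 1/d_i = 1/d_o − 1/(m·d_o) = (1 − 1/m)/d_o, so d_o = f(1 − 1/m) = (15.50)(1 − 1/(+1.5)) = 5.17 cm.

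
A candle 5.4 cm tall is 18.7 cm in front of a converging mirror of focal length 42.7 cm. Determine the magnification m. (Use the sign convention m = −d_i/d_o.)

m = +1.78

1/d_i = 1/f − 1/d_o = 1/(42.70) − 1/(18.7) = -0.03006, so d_i = -33.27 cm.
m = −d_i/d_o = −(-33.27)/(18.7) = +1.78.
The image is virtual, upright and enlarged, behind the mirror.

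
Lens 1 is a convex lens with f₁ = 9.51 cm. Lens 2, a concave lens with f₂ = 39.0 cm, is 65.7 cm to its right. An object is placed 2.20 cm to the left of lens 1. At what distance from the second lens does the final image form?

24.9 cm

Lens 1: 1/d_i1 = 1/f₁ − 1/d_o1 = 1/(9.51) − 1/(2.20) = -0.3494, so d_i1 = -2.862 cm.
The intermediate image is 2.862 cm to the left of lens 1 (virtual), which is 65.7 − (-2.862) = 68.56 cm to the left of lens 2, so d_o2 = +68.56 cm.
Lens 2 is diverging, so f₂ = −39.0 cm.
Lens 2: 1/d_i2 = 1/f₂ − 1/d_o2 = 1/(-39.0) − 1/(68.56) = -0.04023, so d_i2 = -24.9 cm.
The final image is virtual, 24.9 cm to the left of lens 2 (overall magnification ≈ 0.47).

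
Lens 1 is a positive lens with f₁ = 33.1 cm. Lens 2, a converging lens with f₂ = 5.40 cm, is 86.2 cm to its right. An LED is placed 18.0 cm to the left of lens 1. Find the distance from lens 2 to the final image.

5.64 cm

Lens 1: 1/d_i1 = 1/f₁ − 1/d_o1 = 1/(33.1) − 1/(18.0) = -0.02534, so d_i1 = -39.46 cm.
The intermediate image is 39.46 cm to the left of lens 1 (virtual), which is 86.2 − (-39.46) = 125.7 cm to the left of lens 2, so d_o2 = +125.7 cm.
Lens 2: 1/d_i2 = 1/f₂ − 1/d_o2 = 1/(5.40) − 1/(125.7) = 0.1772, so d_i2 = 5.64 cm.
The final image is real, 5.64 cm to the right of lens 2 (overall magnification ≈ -0.098).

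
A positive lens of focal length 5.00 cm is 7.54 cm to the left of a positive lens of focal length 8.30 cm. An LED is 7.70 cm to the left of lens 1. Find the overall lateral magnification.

Lens 1: 1/d_i1 = 1/(5.00) − 1/(7.70) = 0.07013, so d_i1 = 14.26 cm; m₁ = −d_i1/d_o1 = -1.852.
d_o2 = 7.54 − (14.26) = -6.720 cm (virtual object).
Lens 2: 1/d_i2 = 1/(8.30) − 1/(-6.720) = 0.2693, so d_i2 = 3.713 cm; m₂ = −d_i2/d_o2 = +0.5526.
m = m₁·m₂ = (-1.852)(+0.5526) = -1.02.

m = -1.02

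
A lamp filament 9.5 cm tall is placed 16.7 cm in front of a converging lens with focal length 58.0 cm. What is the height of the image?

1/d_i = 1/f − 1/d_o = 1/(58.00) − 1/(16.7) = -0.04264, so d_i = -23.45 cm.
m = −d_i/d_o = +1.404.
|h_i| = |m|·h_o = 1.404 × 9.5 = 13.3 cm. The image is virtual, upright and enlarged, on the same side as the object.

13.3 cm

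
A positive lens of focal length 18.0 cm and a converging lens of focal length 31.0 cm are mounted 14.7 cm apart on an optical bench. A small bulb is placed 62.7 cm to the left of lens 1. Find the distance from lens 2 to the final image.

Lens 1: 1/d_i1 = 1/f₁ − 1/d_o1 = 1/(18.0) − 1/(62.7) = 0.03961, so d_i1 = 25.25 cm.
The intermediate image is 25.25 cm to the right of lens 1, which lies 10.55 cm to the right of lens 2 — a virtual object — so d_o2 = −10.55 cm.
Lens 2: 1/d_i2 = 1/f₂ − 1/d_o2 = 1/(31.0) − 1/(-10.55) = 0.1270, so d_i2 = 7.87 cm.
The final image is real, 7.87 cm to the right of lens 2 (overall magnification ≈ -0.30).

7.87 cm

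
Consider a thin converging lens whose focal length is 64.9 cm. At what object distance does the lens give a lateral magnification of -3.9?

m = −d_i/d_o ⇒ d_i = −m·d_o.
1/f = 1/d_o + 1/d_i = 1/d_o − 1/(m·d_o) = (1 − 1/m)/d_o, so d_o = f(1 − 1/m) = (64.90)(1 − 1/(-3.9)) = 81.5 cm.

81.5 cm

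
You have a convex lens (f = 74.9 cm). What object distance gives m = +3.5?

53.5 cm

m = −d_i/d_o ⇒ d_i = −m·d_o.
1/f = 1/d_o + 1/d_i = 1/d_o − 1/(m·d_o) = (1 − 1/m)/d_o, so d_o = f(1 − 1/m) = (74.90)(1 − 1/(+3.5)) = 53.5 cm.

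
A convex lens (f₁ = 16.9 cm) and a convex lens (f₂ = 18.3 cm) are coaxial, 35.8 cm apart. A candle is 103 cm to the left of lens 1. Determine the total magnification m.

m = -1.32

Lens 1: 1/d_i1 = 1/(16.9) − 1/(103) = 0.04946, so d_i1 = 20.22 cm; m₁ = −d_i1/d_o1 = -0.1963.
d_o2 = 35.8 − (20.22) = 15.58 cm.
Lens 2: 1/d_i2 = 1/(18.3) − 1/(15.58) = -0.009540, so d_i2 = -104.8 cm; m₂ = −d_i2/d_o2 = +6.728.
m = m₁·m₂ = (-0.1963)(+6.728) = -1.32.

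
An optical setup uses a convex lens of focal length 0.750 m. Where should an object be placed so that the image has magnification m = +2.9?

m = −d_i/d_o ⇒ d_i = −m·d_o.
1/f = 1/d_o + 1/d_i = 1/d_o − 1/(m·d_o) = (1 − 1/m)/d_o, so d_o = f(1 − 1/m) = (0.7500)(1 − 1/(+2.9)) = 0.491 m.

0.491 m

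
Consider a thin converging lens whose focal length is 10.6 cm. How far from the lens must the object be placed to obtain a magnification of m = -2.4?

15.0 cm

m = −d_i/d_o ⇒ d_i = −m·d_o.
1/f = 1/d_o + 1/d_i = 1/d_o − 1/(m·d_o) = (1 − 1/m)/d_o, so d_o = f(1 − 1/m) = (10.60)(1 − 1/(-2.4)) = 15.0 cm.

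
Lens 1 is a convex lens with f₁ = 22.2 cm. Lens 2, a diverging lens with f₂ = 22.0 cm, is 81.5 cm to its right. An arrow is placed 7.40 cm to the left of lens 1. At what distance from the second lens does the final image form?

17.8 cm

Lens 1: 1/d_i1 = 1/f₁ − 1/d_o1 = 1/(22.2) − 1/(7.40) = -0.09009, so d_i1 = -11.10 cm.
The intermediate image is 11.10 cm to the left of lens 1 (virtual), which is 81.5 − (-11.10) = 92.60 cm to the left of lens 2, so d_o2 = +92.60 cm.
Lens 2 is diverging, so f₂ = −22.0 cm.
Lens 2: 1/d_i2 = 1/f₂ − 1/d_o2 = 1/(-22.0) − 1/(92.60) = -0.05625, so d_i2 = -17.8 cm.
The final image is virtual, 17.8 cm to the left of lens 2 (overall magnification ≈ 0.29).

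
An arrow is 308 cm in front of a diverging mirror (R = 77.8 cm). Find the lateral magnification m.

m = +0.112

f = R/2 = 77.8/2 = 38.90 cm; for a diverging mirror, f = -38.90 cm.
1/d_i = 1/f − 1/d_o = 1/(-38.90) − 1/(308) = -0.02895, so d_i = -34.54 cm.
m = −d_i/d_o = −(-34.54)/(308) = +0.112.
The image is virtual, upright and reduced, behind the mirror.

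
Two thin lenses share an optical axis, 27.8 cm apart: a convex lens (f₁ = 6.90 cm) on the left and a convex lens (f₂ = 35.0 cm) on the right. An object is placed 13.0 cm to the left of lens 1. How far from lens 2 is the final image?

Lens 1: 1/d_i1 = 1/f₁ − 1/d_o1 = 1/(6.90) − 1/(13.0) = 0.06800, so d_i1 = 14.70 cm.
The intermediate image is 14.70 cm to the right of lens 1, which is 27.8 − (14.70) = 13.10 cm to the left of lens 2, so d_o2 = +13.10 cm.
Lens 2: 1/d_i2 = 1/f₂ − 1/d_o2 = 1/(35.0) − 1/(13.10) = -0.04776, so d_i2 = -20.9 cm.
The final image is virtual, 20.9 cm to the left of lens 2 (overall magnification ≈ -1.8).

20.9 cm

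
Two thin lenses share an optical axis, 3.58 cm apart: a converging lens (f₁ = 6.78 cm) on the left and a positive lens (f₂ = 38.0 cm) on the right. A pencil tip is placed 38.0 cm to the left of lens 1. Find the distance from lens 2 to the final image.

Lens 1: 1/d_i1 = 1/f₁ − 1/d_o1 = 1/(6.78) − 1/(38.0) = 0.1212, so d_i1 = 8.252 cm.
The intermediate image is 8.252 cm to the right of lens 1, which lies 4.672 cm to the right of lens 2 — a virtual object — so d_o2 = −4.672 cm.
Lens 2: 1/d_i2 = 1/f₂ − 1/d_o2 = 1/(38.0) − 1/(-4.672) = 0.2404, so d_i2 = 4.16 cm.
The final image is real, 4.16 cm to the right of lens 2 (overall magnification ≈ -0.19).

4.16 cm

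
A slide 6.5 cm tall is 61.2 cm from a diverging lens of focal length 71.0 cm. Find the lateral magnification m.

For a diverging lens, f = -71.0 cm.
1/d_i = 1/f − 1/d_o = 1/(-71.00) − 1/(61.2) = -0.03042, so d_i = -32.87 cm.
m = −d_i/d_o = −(-32.87)/(61.2) = +0.537.
The image is virtual, upright and reduced, on the same side as the object.

m = +0.537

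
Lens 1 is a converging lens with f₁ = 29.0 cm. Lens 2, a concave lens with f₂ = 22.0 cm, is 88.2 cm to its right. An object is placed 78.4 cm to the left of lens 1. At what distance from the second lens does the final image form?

14.5 cm

Lens 1: 1/d_i1 = 1/f₁ − 1/d_o1 = 1/(29.0) − 1/(78.4) = 0.02173, so d_i1 = 46.02 cm.
The intermediate image is 46.02 cm to the right of lens 1, which is 88.2 − (46.02) = 42.18 cm to the left of lens 2, so d_o2 = +42.18 cm.
Lens 2 is diverging, so f₂ = −22.0 cm.
Lens 2: 1/d_i2 = 1/f₂ − 1/d_o2 = 1/(-22.0) − 1/(42.18) = -0.06916, so d_i2 = -14.5 cm.
The final image is virtual, 14.5 cm to the left of lens 2 (overall magnification ≈ -0.20).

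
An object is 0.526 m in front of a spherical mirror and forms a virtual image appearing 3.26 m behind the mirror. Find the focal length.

f = 0.627 m (concave)

Virtual image ⇒ d_i = −3.26 m.
1/f = 1/d_o + 1/d_i = 1/(0.526) + 1/(-3.26) = 1.594, so f = 0.627 m.
Since f is positive, the spherical mirror is concave.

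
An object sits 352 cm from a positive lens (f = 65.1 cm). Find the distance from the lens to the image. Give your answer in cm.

79.9 cm

Thin-lens equation: 1/v = 1/f − 1/u = 1/(65.10) − 1/(352) = 0.01536 − 0.002841 = 0.01252, so v = 79.9 cm.
The image is real, inverted and reduced, on the far side of the lens.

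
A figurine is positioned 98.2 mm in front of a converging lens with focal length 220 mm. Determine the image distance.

Lens equation: 1/q = 1/f − 1/p = 1/(220.0) − 1/(98.2) = 0.004545 − 0.01018 = -0.005638, so q = -177 mm.
The image is virtual, upright and enlarged, on the same side as the object.

177 mm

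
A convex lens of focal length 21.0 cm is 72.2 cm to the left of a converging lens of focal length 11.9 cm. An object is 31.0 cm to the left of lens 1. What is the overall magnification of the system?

Lens 1: 1/d_i1 = 1/(21.0) − 1/(31.0) = 0.01536, so d_i1 = 65.10 cm; m₁ = −d_i1/d_o1 = -2.100.
d_o2 = 72.2 − (65.10) = 7.100 cm.
Lens 2: 1/d_i2 = 1/(11.9) − 1/(7.100) = -0.05681, so d_i2 = -17.60 cm; m₂ = −d_i2/d_o2 = +2.479.
m = m₁·m₂ = (-2.100)(+2.479) = -5.21.

m = -5.21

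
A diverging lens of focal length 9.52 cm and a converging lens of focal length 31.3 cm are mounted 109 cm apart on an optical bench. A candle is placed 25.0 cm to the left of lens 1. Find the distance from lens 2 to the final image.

Lens 1 is diverging, so f₁ = −9.52 cm.
Lens 1: 1/d_i1 = 1/f₁ − 1/d_o1 = 1/(-9.52) − 1/(25.0) = -0.1450, so d_i1 = -6.895 cm.
The intermediate image is 6.895 cm to the left of lens 1 (virtual), which is 109 − (-6.895) = 115.9 cm to the left of lens 2, so d_o2 = +115.9 cm.
Lens 2: 1/d_i2 = 1/f₂ − 1/d_o2 = 1/(31.3) − 1/(115.9) = 0.02332, so d_i2 = 42.9 cm.
The final image is real, 42.9 cm to the right of lens 2 (overall magnification ≈ -0.10).

42.9 cm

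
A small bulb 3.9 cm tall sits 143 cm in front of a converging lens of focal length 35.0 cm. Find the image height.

1.26 cm

1/d_i = 1/f − 1/d_o = 1/(35.00) − 1/(143) = 0.02158, so d_i = 46.34 cm.
m = −d_i/d_o = -0.3241.
|h_i| = |m|·h_o = 0.3241 × 3.9 = 1.26 cm. The image is real, inverted and reduced, on the far side of the lens.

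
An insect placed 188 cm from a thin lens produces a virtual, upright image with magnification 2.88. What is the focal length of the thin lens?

m = −d_i/d_o ⇒ d_i = −m·d_o = −(+2.88)·(188) = -541.4 cm.
1/f = 1/d_o + 1/d_i = 1/(188) + 1/(-541.4) = 0.003472, so f = 288 cm.
Since f is positive, the thin lens is converging.

f = 288 cm (converging)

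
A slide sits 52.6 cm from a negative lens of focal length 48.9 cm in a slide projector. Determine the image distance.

25.3 cm

For a negative lens, f = -48.9 cm.
Thin-lens equation: 1/s_i = 1/f − 1/s_o = 1/(-48.90) − 1/(52.6) = -0.02045 − 0.01901 = -0.03946, so s_i = -25.3 cm.
The image is virtual, upright and reduced, on the same side as the object.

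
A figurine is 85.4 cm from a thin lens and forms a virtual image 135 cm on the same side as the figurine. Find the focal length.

f = 232 cm (converging)

Virtual image ⇒ d_i = −135 cm.
1/f = 1/d_o + 1/d_i = 1/(85.4) + 1/(-135) = 0.004302, so f = 232 cm.
Since f is positive, the thin lens is converging.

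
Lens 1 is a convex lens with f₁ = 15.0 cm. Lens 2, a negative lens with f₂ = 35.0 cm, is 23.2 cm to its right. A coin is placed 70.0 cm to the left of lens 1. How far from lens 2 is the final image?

3.68 cm

Lens 1: 1/d_i1 = 1/f₁ − 1/d_o1 = 1/(15.0) − 1/(70.0) = 0.05238, so d_i1 = 19.09 cm.
The intermediate image is 19.09 cm to the right of lens 1, which is 23.2 − (19.09) = 4.110 cm to the left of lens 2, so d_o2 = +4.110 cm.
Lens 2 is diverging, so f₂ = −35.0 cm.
Lens 2: 1/d_i2 = 1/f₂ − 1/d_o2 = 1/(-35.0) − 1/(4.110) = -0.2719, so d_i2 = -3.68 cm.
The final image is virtual, 3.68 cm to the left of lens 2 (overall magnification ≈ -0.24).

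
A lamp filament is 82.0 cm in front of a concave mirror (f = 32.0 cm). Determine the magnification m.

1/d_i = 1/f − 1/d_o = 1/(32.00) − 1/(82.0) = 0.01905, so d_i = 52.48 cm.
m = −d_i/d_o = −(52.48)/(82.0) = -0.640.
The image is real, inverted and reduced, in front of the mirror.

m = -0.640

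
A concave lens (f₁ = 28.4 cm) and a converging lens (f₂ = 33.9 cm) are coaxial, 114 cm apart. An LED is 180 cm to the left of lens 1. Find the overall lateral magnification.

m = -0.0442

f₁ = −28.4 cm (diverging).
Lens 1: 1/d_i1 = 1/(-28.4) − 1/(180) = -0.04077, so d_i1 = -24.53 cm; m₁ = −d_i1/d_o1 = +0.1363.
d_o2 = 114 − (-24.53) = 138.5 cm.
Lens 2: 1/d_i2 = 1/(33.9) − 1/(138.5) = 0.02228, so d_i2 = 44.89 cm; m₂ = −d_i2/d_o2 = -0.3241.
m = m₁·m₂ = (+0.1363)(-0.3241) = -0.0442.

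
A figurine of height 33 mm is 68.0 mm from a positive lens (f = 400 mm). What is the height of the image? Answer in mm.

39.8 mm

1/d_i = 1/f − 1/d_o = 1/(400.0) − 1/(68.0) = -0.01221, so d_i = -81.93 mm.
m = −d_i/d_o = +1.205.
|h_i| = |m|·h_o = 1.205 × 33 = 39.8 mm. The image is virtual, upright and enlarged, on the same side as the object.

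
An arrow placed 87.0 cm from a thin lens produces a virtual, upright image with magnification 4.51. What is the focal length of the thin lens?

m = −d_i/d_o ⇒ d_i = −m·d_o = −(+4.51)·(87.0) = -392.4 cm.
1/f = 1/d_o + 1/d_i = 1/(87.0) + 1/(-392.4) = 0.008946, so f = 112 cm.
Since f is positive, the thin lens is converging.

f = 112 cm (converging)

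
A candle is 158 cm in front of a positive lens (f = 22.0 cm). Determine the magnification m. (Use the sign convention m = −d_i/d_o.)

1/d_i = 1/f − 1/d_o = 1/(22.00) − 1/(158) = 0.03913, so d_i = 25.56 cm.
m = −d_i/d_o = −(25.56)/(158) = -0.162.
The image is real, inverted and reduced, on the far side of the lens.

m = -0.162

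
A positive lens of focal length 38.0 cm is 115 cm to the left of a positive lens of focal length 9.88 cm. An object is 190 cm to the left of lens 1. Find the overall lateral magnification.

m = +0.0429

Lens 1: 1/d_i1 = 1/(38.0) − 1/(190) = 0.02105, so d_i1 = 47.50 cm; m₁ = −d_i1/d_o1 = -0.2500.
d_o2 = 115 − (47.50) = 67.50 cm.
Lens 2: 1/d_i2 = 1/(9.88) − 1/(67.50) = 0.08640, so d_i2 = 11.57 cm; m₂ = −d_i2/d_o2 = -0.1715.
m = m₁·m₂ = (-0.2500)(-0.1715) = +0.0429.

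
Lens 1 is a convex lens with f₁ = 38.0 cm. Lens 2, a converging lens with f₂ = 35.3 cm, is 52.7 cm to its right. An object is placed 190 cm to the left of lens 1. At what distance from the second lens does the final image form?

6.10 cm

Lens 1: 1/d_i1 = 1/f₁ − 1/d_o1 = 1/(38.0) − 1/(190) = 0.02105, so d_i1 = 47.50 cm.
The intermediate image is 47.50 cm to the right of lens 1, which is 52.7 − (47.50) = 5.200 cm to the left of lens 2, so d_o2 = +5.200 cm.
Lens 2: 1/d_i2 = 1/f₂ − 1/d_o2 = 1/(35.3) − 1/(5.200) = -0.1640, so d_i2 = -6.10 cm.
The final image is virtual, 6.10 cm to the left of lens 2 (overall magnification ≈ -0.29).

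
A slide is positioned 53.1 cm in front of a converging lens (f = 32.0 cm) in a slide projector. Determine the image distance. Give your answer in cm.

80.5 cm

Lens equation: 1/d_i = 1/f − 1/d_o = 1/(32.00) − 1/(53.1) = 0.03125 − 0.01883 = 0.01242, so d_i = 80.5 cm.
The image is real, inverted and enlarged, on the far side of the lens.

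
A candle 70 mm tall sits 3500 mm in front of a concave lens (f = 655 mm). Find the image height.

For a concave lens, f = -655 mm.
1/d_i = 1/f − 1/d_o = 1/(-655.0) − 1/(3500) = -0.001812, so d_i = -551.7 mm.
m = −d_i/d_o = +0.1576.
|h_i| = |m|·h_o = 0.1576 × 70 = 11.0 mm. The image is virtual, upright and reduced, on the same side as the object.

11.0 mm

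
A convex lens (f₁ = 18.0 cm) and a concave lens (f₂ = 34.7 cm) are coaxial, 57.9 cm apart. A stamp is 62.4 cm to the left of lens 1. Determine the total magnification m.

Lens 1: 1/d_i1 = 1/(18.0) − 1/(62.4) = 0.03953, so d_i1 = 25.30 cm; m₁ = −d_i1/d_o1 = -0.4054.
d_o2 = 57.9 − (25.30) = 32.60 cm.
f₂ = −34.7 cm (diverging).
Lens 2: 1/d_i2 = 1/(-34.7) − 1/(32.60) = -0.05949, so d_i2 = -16.81 cm; m₂ = −d_i2/d_o2 = +0.5156.
m = m₁·m₂ = (-0.4054)(+0.5156) = -0.209.

m = -0.209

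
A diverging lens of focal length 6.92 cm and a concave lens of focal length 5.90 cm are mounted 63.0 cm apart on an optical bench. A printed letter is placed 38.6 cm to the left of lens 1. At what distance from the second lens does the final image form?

Lens 1 is diverging, so f₁ = −6.92 cm.
Lens 1: 1/d_i1 = 1/f₁ − 1/d_o1 = 1/(-6.92) − 1/(38.6) = -0.1704, so d_i1 = -5.868 cm.
The intermediate image is 5.868 cm to the left of lens 1 (virtual), which is 63.0 − (-5.868) = 68.87 cm to the left of lens 2, so d_o2 = +68.87 cm.
Lens 2 is diverging, so f₂ = −5.90 cm.
Lens 2: 1/d_i2 = 1/f₂ − 1/d_o2 = 1/(-5.90) − 1/(68.87) = -0.1840, so d_i2 = -5.43 cm.
The final image is virtual, 5.43 cm to the left of lens 2 (overall magnification ≈ 0.012).

5.43 cm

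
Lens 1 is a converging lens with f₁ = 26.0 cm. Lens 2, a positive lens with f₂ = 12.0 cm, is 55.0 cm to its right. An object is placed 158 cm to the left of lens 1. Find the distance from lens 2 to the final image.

Lens 1: 1/d_i1 = 1/f₁ − 1/d_o1 = 1/(26.0) − 1/(158) = 0.03213, so d_i1 = 31.12 cm.
The intermediate image is 31.12 cm to the right of lens 1, which is 55.0 − (31.12) = 23.88 cm to the left of lens 2, so d_o2 = +23.88 cm.
Lens 2: 1/d_i2 = 1/f₂ − 1/d_o2 = 1/(12.0) − 1/(23.88) = 0.04146, so d_i2 = 24.1 cm.
The final image is real, 24.1 cm to the right of lens 2 (overall magnification ≈ 0.20).

24.1 cm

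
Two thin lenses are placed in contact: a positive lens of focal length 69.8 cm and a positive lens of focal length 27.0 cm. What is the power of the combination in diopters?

P = +5.14 D

P₁ = 1/f₁ = 1/(0.698 m) = +1.433 D; P₂ = 1/f₂ = 1/(0.270 m) = +3.704 D.
For thin lenses in contact, P = P₁ + P₂ = (+1.433) + (+3.704) = +5.14 D.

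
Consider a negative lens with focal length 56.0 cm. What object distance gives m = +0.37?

For a negative lens, f = -56.0 cm.
m = −d_i/d_o ⇒ d_i = −m·d_o.
1/f = 1/d_o + 1/d_i = 1/d_o − 1/(m·d_o) = (1 − 1/m)/d_o, so d_o = f(1 − 1/m) = (-56.00)(1 − 1/(+0.37)) = 95.4 cm.

95.4 cm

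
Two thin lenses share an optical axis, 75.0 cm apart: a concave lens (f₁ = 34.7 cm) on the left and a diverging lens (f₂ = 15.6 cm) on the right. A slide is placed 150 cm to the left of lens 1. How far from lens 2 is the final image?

Lens 1 is diverging, so f₁ = −34.7 cm.
Lens 1: 1/d_i1 = 1/f₁ − 1/d_o1 = 1/(-34.7) − 1/(150) = -0.03549, so d_i1 = -28.18 cm.
The intermediate image is 28.18 cm to the left of lens 1 (virtual), which is 75.0 − (-28.18) = 103.2 cm to the left of lens 2, so d_o2 = +103.2 cm.
Lens 2 is diverging, so f₂ = −15.6 cm.
Lens 2: 1/d_i2 = 1/f₂ − 1/d_o2 = 1/(-15.6) − 1/(103.2) = -0.07379, so d_i2 = -13.6 cm.
The final image is virtual, 13.6 cm to the left of lens 2 (overall magnification ≈ 0.025).

13.6 cm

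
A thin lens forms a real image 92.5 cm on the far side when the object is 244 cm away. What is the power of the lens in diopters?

d_i = +92.5 cm.
1/f = 1/d_o + 1/d_i = 1/(244) + 1/(92.5) = 0.01491 cm⁻¹.
f = 67.07 cm = 0.6707 m, so P = 1/f = +1.49 D.

P = +1.49 D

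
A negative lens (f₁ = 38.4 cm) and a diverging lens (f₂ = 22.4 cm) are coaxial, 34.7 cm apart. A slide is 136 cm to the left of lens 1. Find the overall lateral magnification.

m = +0.0567

f₁ = −38.4 cm (diverging).
Lens 1: 1/d_i1 = 1/(-38.4) − 1/(136) = -0.03339, so d_i1 = -29.94 cm; m₁ = −d_i1/d_o1 = +0.2201.
d_o2 = 34.7 − (-29.94) = 64.64 cm.
f₂ = −22.4 cm (diverging).
Lens 2: 1/d_i2 = 1/(-22.4) − 1/(64.64) = -0.06011, so d_i2 = -16.64 cm; m₂ = −d_i2/d_o2 = +0.2574.
m = m₁·m₂ = (+0.2201)(+0.2574) = +0.0567.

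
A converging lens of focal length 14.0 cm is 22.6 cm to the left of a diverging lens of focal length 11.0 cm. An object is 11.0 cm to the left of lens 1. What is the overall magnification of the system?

Lens 1: 1/d_i1 = 1/(14.0) − 1/(11.0) = -0.01948, so d_i1 = -51.33 cm; m₁ = −d_i1/d_o1 = +4.666.
d_o2 = 22.6 − (-51.33) = 73.93 cm.
f₂ = −11.0 cm (diverging).
Lens 2: 1/d_i2 = 1/(-11.0) − 1/(73.93) = -0.1044, so d_i2 = -9.575 cm; m₂ = −d_i2/d_o2 = +0.1295.
m = m₁·m₂ = (+4.666)(+0.1295) = +0.604.

m = +0.604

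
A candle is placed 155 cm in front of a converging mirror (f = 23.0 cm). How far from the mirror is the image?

Mirror equation: 1/v = 1/f − 1/u = 1/(23.00) − 1/(155) = 0.04348 − 0.006452 = 0.03703, so v = 27.0 cm.
The image is real, inverted and reduced, in front of the mirror.

27.0 cm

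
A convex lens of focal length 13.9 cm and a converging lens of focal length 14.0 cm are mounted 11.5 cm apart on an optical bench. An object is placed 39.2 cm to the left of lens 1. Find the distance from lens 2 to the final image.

5.85 cm

Lens 1: 1/d_i1 = 1/f₁ − 1/d_o1 = 1/(13.9) − 1/(39.2) = 0.04643, so d_i1 = 21.54 cm.
The intermediate image is 21.54 cm to the right of lens 1, which lies 10.04 cm to the right of lens 2 — a virtual object — so d_o2 = −10.04 cm.
Lens 2: 1/d_i2 = 1/f₂ − 1/d_o2 = 1/(14.0) − 1/(-10.04) = 0.1710, so d_i2 = 5.85 cm.
The final image is real, 5.85 cm to the right of lens 2 (overall magnification ≈ -0.32).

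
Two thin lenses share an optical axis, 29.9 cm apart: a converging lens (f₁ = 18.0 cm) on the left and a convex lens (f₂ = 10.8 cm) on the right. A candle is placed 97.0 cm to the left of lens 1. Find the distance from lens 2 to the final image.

28.1 cm

Lens 1: 1/d_i1 = 1/f₁ − 1/d_o1 = 1/(18.0) − 1/(97.0) = 0.04525, so d_i1 = 22.10 cm.
The intermediate image is 22.10 cm to the right of lens 1, which is 29.9 − (22.10) = 7.800 cm to the left of lens 2, so d_o2 = +7.800 cm.
Lens 2: 1/d_i2 = 1/f₂ − 1/d_o2 = 1/(10.8) − 1/(7.800) = -0.03561, so d_i2 = -28.1 cm.
The final image is virtual, 28.1 cm to the left of lens 2 (overall magnification ≈ -0.82).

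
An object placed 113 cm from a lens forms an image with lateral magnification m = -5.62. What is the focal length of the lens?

f = 95.9 cm (converging)

m = −d_i/d_o ⇒ d_i = −m·d_o = −(-5.62)·(113) = 635.1 cm.
1/f = 1/d_o + 1/d_i = 1/(113) + 1/(635.1) = 0.01042, so f = 95.9 cm.
Since f is positive, the lens is converging.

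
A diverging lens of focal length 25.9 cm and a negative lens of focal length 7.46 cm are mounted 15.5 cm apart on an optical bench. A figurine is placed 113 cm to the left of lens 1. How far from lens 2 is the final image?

Lens 1 is diverging, so f₁ = −25.9 cm.
Lens 1: 1/d_i1 = 1/f₁ − 1/d_o1 = 1/(-25.9) − 1/(113) = -0.04746, so d_i1 = -21.07 cm.
The intermediate image is 21.07 cm to the left of lens 1 (virtual), which is 15.5 − (-21.07) = 36.57 cm to the left of lens 2, so d_o2 = +36.57 cm.
Lens 2 is diverging, so f₂ = −7.46 cm.
Lens 2: 1/d_i2 = 1/f₂ − 1/d_o2 = 1/(-7.46) − 1/(36.57) = -0.1614, so d_i2 = -6.20 cm.
The final image is virtual, 6.20 cm to the left of lens 2 (overall magnification ≈ 0.032).

6.20 cm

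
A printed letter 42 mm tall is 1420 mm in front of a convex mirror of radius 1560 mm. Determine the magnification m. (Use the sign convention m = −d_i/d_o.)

f = R/2 = 1560/2 = 780.0 mm; for a convex mirror, f = -780.0 mm.
1/d_i = 1/f − 1/d_o = 1/(-780.0) − 1/(1420) = -0.001986, so d_i = -503.5 mm.
m = −d_i/d_o = −(-503.5)/(1420) = +0.355.
The image is virtual, upright and reduced, behind the mirror.

m = +0.355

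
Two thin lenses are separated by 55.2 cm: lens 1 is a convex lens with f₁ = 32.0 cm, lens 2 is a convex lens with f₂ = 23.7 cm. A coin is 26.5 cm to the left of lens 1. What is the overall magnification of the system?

m = -0.743

Lens 1: 1/d_i1 = 1/(32.0) − 1/(26.5) = -0.006486, so d_i1 = -154.2 cm; m₁ = −d_i1/d_o1 = +5.819.
d_o2 = 55.2 − (-154.2) = 209.4 cm.
Lens 2: 1/d_i2 = 1/(23.7) − 1/(209.4) = 0.03742, so d_i2 = 26.72 cm; m₂ = −d_i2/d_o2 = -0.1276.
m = m₁·m₂ = (+5.819)(-0.1276) = -0.743.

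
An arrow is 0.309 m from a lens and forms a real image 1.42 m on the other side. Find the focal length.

f = 0.254 m (converging)

Real image ⇒ d_i = +1.42 m.
1/f = 1/d_o + 1/d_i = 1/(0.309) + 1/(1.42) = 3.940, so f = 0.254 m.
Since f is positive, the lens is converging.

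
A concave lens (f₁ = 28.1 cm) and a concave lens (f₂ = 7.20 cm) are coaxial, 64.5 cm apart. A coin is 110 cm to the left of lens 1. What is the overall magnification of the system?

f₁ = −28.1 cm (diverging).
Lens 1: 1/d_i1 = 1/(-28.1) − 1/(110) = -0.04468, so d_i1 = -22.38 cm; m₁ = −d_i1/d_o1 = +0.2035.
d_o2 = 64.5 − (-22.38) = 86.88 cm.
f₂ = −7.20 cm (diverging).
Lens 2: 1/d_i2 = 1/(-7.20) − 1/(86.88) = -0.1504, so d_i2 = -6.649 cm; m₂ = −d_i2/d_o2 = +0.07653.
m = m₁·m₂ = (+0.2035)(+0.07653) = +0.0156.

m = +0.0156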